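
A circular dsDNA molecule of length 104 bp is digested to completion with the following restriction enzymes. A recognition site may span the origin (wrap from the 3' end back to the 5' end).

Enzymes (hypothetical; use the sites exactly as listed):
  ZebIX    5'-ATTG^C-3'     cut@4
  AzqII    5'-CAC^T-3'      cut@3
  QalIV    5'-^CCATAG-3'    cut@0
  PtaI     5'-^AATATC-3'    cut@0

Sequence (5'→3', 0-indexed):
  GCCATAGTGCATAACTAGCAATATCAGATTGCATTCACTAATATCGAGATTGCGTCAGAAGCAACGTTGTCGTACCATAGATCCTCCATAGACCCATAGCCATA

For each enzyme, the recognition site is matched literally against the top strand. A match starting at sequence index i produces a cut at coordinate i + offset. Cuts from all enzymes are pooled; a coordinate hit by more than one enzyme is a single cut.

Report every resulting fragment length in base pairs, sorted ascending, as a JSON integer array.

[1,6,6,7,8,11,12,13,18,22]

Site scan:
  ZebIX (ATTGC, off=4): starts [27, 48] → cuts [31, 52]
  AzqII (CACT, off=3): starts [35] → cuts [38]
  QalIV (CCATAG, off=0): starts [1, 74, 85, 93, 99] → cuts [1, 74, 85, 93, 99]
  PtaI (AATATC, off=0): starts [19, 39] → cuts [19, 39]

Pooled cuts: [1, 19, 31, 38, 39, 52, 74, 85, 93, 99]

Fragments:
  1→19: 18 bp
  19→31: 12 bp
  31→38: 7 bp
  38→39: 1 bp
  39→52: 13 bp
  52→74: 22 bp
  74→85: 11 bp
  85→93: 8 bp
  93→99: 6 bp
  99→1 (wrap): 104-99+1 = 6 bp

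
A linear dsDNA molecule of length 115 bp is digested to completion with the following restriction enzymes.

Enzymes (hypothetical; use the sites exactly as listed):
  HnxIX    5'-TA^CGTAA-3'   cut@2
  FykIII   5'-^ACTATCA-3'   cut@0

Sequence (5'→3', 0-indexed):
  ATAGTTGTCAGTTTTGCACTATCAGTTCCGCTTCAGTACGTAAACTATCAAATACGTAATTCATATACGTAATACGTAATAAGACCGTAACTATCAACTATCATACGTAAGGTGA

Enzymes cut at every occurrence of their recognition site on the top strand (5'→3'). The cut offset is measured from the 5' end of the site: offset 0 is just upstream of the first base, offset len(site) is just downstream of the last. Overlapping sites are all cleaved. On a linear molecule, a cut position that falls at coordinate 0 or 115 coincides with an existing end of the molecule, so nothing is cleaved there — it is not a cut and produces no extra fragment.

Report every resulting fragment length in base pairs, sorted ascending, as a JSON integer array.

Per-enzyme occurrences:
  HnxIX TACGTAA/2: at [36, 52, 65, 72, 103] ⇒ [38, 54, 67, 74, 105]
  FykIII ACTATCA/0: at [17, 43, 89, 96] ⇒ [17, 43, 89, 96]

All cut coordinates (distinct, sorted): [17, 38, 43, 54, 67, 74, 89, 96, 105]

Fragments:
  [0,17): 17 bp
  [17,38): 21 bp
  [38,43): 5 bp
  [43,54): 11 bp
  [54,67): 13 bp
  [67,74): 7 bp
  [74,89): 15 bp
  [89,96): 7 bp
  [96,105): 9 bp
  [105,115): 10 bp

[5,7,7,9,10,11,13,15,17,21]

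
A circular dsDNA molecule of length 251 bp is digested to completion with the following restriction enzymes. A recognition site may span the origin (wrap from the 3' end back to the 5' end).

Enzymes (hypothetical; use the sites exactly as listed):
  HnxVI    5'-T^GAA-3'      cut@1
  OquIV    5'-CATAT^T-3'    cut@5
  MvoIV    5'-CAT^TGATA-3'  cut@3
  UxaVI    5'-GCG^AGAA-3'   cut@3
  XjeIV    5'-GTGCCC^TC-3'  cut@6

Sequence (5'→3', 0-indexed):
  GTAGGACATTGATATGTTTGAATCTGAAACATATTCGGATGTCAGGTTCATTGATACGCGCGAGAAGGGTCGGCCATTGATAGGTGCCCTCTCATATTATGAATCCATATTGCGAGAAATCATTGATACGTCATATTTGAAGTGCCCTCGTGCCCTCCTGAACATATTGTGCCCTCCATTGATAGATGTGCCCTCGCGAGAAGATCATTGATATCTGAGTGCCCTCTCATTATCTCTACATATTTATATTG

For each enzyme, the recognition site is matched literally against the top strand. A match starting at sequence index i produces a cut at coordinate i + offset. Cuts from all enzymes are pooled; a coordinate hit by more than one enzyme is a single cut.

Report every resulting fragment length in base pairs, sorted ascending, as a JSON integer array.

[2,3,4,4,5,5,6,7,8,8,8,9,9,9,10,10,10,11,12,13,14,15,16,17,17,19]

Per-enzyme occurrences:
  HnxVI (TGAA, off=1): starts [18, 24, 99, 137, 158] → cuts [19, 25, 100, 138, 159]
  OquIV (CATATT, off=5): starts [29, 92, 105, 131, 162, 238] → cuts [34, 97, 110, 136, 167, 243]
  MvoIV (CATTGATA, off=3): starts [6, 48, 74, 120, 176, 205] → cuts [9, 51, 77, 123, 179, 208]
  UxaVI (GCGAGAA, off=3): starts [59, 111, 195] → cuts [62, 114, 198]
  XjeIV (GTGCCCTC, off=6): starts [83, 141, 149, 168, 187, 218] → cuts [89, 147, 155, 174, 193, 224]

Pooled cuts: [9, 19, 25, 34, 51, 62, 77, 89, 97, 100, 110, 114, 123, 136, 138, 147, 155, 159, 167, 174, 179, 193, 198, 208, 224, 243]

Fragment lengths:
  9→19: 10 bp
  19→25: 6 bp
  25→34: 9 bp
  34→51: 17 bp
  51→62: 11 bp
  62→77: 15 bp
  77→89: 12 bp
  89→97: 8 bp
  97→100: 3 bp
  100→110: 10 bp
  110→114: 4 bp
  114→123: 9 bp
  123→136: 13 bp
  136→138: 2 bp
  138→147: 9 bp
  147→155: 8 bp
  155→159: 4 bp
  159→167: 8 bp
  167→174: 7 bp
  174→179: 5 bp
  179→193: 14 bp
  193→198: 5 bp
  198→208: 10 bp
  208→224: 16 bp
  224→243: 19 bp
  243→9 (wrap): 251-243+9 = 17 bp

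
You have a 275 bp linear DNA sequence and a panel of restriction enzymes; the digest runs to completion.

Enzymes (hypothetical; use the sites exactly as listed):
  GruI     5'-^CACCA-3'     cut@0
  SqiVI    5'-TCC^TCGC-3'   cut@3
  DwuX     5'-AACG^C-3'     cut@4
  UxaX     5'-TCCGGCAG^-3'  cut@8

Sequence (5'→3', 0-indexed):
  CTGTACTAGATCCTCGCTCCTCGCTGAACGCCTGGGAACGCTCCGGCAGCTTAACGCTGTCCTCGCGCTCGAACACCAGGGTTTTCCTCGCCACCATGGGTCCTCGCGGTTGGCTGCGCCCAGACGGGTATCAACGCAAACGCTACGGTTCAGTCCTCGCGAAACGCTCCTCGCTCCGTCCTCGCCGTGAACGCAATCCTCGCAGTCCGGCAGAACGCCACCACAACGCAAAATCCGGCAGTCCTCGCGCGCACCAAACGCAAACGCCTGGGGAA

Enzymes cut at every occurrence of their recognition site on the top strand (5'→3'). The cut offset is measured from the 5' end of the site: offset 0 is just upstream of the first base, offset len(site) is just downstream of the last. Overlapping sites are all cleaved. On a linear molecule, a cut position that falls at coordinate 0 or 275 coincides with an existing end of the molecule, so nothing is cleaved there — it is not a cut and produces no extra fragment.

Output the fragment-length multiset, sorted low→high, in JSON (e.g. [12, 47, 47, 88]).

Scan for sites:
  GruI (CACCA, off=0): starts [73, 91, 218, 251] → cuts [73, 91, 218, 251]
  SqiVI (TCCTCGC, off=3): starts [10, 17, 59, 84, 100, 153, 167, 178, 196, 241] → cuts [13, 20, 62, 87, 103, 156, 170, 181, 199, 244]
  DwuX (AACGC, off=4): starts [26, 36, 52, 132, 138, 162, 189, 213, 224, 256, 262] → cuts [30, 40, 56, 136, 142, 166, 193, 217, 228, 260, 266]
  UxaX (TCCGGCAG, off=8): starts [41, 205, 233] → cuts [49, 213, 241]

Pooled cuts: [13, 20, 30, 40, 49, 56, 62, 73, 87, 91, 103, 136, 142, 156, 166, 170, 181, 193, 199, 213, 217, 218, 228, 241, 244, 251, 260, 266]

Fragment lengths:
  [0,13): 13 bp
  [13,20): 7 bp
  [20,30): 10 bp
  [30,40): 10 bp
  [40,49): 9 bp
  [49,56): 7 bp
  [56,62): 6 bp
  [62,73): 11 bp
  [73,87): 14 bp
  [87,91): 4 bp
  [91,103): 12 bp
  [103,136): 33 bp
  [136,142): 6 bp
  [142,156): 14 bp
  [156,166): 10 bp
  [166,170): 4 bp
  [170,181): 11 bp
  [181,193): 12 bp
  [193,199): 6 bp
  [199,213): 14 bp
  [213,217): 4 bp
  [217,218): 1 bp
  [218,228): 10 bp
  [228,241): 13 bp
  [241,244): 3 bp
  [244,251): 7 bp
  [251,260): 9 bp
  [260,266): 6 bp
  [266,275): 9 bp

[1,3,4,4,4,6,6,6,6,7,7,7,9,9,9,10,10,10,10,11,11,12,12,13,13,14,14,14,33]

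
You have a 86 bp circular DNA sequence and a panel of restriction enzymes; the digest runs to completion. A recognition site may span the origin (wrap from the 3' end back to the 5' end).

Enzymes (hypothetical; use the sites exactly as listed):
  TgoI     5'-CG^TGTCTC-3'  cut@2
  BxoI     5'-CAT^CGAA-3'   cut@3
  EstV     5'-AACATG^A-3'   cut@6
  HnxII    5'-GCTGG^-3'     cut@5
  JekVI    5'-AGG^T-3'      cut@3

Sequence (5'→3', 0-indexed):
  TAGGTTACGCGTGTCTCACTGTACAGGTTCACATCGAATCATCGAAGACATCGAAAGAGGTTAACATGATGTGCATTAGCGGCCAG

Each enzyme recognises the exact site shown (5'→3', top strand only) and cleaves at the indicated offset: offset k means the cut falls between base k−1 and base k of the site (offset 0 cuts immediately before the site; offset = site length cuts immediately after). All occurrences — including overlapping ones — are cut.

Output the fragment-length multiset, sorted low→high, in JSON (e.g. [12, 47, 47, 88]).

[7,7,8,8,9,9,16,22]

Scan for sites:
  TgoI CGTGTCTC/2: at [9] ⇒ [11]
  BxoI CATCGAA/3: at [31, 39, 48] ⇒ [34, 42, 51]
  EstV AACATGA/6: at [62] ⇒ [68]
  HnxII (GCTGG, off=5): no sites
  JekVI AGGT/3: at [1, 24, 57] ⇒ [4, 27, 60]

All cut coordinates (distinct, sorted): [4, 11, 27, 34, 42, 51, 60, 68]

Fragments:
  4→11: 7 bp
  11→27: 16 bp
  27→34: 7 bp
  34→42: 8 bp
  42→51: 9 bp
  51→60: 9 bp
  60→68: 8 bp
  68→4 (wrap): 86-68+4 = 22 bp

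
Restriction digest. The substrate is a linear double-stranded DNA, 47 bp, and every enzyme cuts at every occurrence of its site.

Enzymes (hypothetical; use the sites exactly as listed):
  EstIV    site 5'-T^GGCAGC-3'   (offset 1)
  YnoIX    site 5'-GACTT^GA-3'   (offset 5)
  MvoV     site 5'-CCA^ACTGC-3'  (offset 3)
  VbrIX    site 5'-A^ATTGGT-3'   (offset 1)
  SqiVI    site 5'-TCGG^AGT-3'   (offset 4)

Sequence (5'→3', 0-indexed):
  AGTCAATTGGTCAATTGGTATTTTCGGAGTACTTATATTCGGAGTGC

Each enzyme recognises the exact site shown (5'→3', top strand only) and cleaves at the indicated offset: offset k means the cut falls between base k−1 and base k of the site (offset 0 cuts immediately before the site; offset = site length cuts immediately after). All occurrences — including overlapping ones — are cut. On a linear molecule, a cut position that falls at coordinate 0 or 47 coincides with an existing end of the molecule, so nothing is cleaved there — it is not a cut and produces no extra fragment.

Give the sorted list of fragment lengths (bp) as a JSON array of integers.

[5,5,8,14,15]

Scan for sites:
  EstIV (TGGCAGC, off=1): no sites
  YnoIX (GACTTGA, off=5): no sites
  MvoV (CCAACTGC, off=3): no sites
  VbrIX (AATTGGT, off=1): starts [4, 12] → cuts [5, 13]
  SqiVI (TCGGAGT, off=4): starts [23, 38] → cuts [27, 42]

Pooled cuts: [5, 13, 27, 42]

Fragments:
  [0,5): 5 bp
  [5,13): 8 bp
  [13,27): 14 bp
  [27,42): 15 bp
  [42,47): 5 bp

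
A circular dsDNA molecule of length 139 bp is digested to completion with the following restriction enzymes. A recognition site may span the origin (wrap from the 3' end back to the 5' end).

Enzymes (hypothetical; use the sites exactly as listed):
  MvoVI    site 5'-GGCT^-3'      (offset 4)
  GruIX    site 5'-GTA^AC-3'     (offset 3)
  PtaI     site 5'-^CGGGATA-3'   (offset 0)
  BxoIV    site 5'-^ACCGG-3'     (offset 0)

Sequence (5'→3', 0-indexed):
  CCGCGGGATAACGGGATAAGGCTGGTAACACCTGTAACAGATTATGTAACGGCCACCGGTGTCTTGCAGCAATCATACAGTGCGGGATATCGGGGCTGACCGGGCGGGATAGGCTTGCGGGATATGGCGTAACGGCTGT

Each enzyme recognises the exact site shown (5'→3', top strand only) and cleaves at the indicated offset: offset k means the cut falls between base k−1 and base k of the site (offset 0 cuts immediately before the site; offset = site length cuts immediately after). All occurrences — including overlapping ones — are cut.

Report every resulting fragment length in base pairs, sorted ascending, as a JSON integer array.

[1,2,4,5,6,6,6,8,9,11,12,12,14,15,28]

Scan for sites:
  MvoVI GGCT/4: at [19, 93, 111, 133] ⇒ [23, 97, 115, 137]
  GruIX GTAAC/3: at [24, 33, 45, 128] ⇒ [27, 36, 48, 131]
  PtaI CGGGATA/0: at [3, 11, 82, 104, 117] ⇒ [3, 11, 82, 104, 117]
  BxoIV ACCGG/0: at [54, 98] ⇒ [54, 98]

All cut coordinates (distinct, sorted): [3, 11, 23, 27, 36, 48, 54, 82, 97, 98, 104, 115, 117, 131, 137]

Fragments:
  3→11: 8 bp
  11→23: 12 bp
  23→27: 4 bp
  27→36: 9 bp
  36→48: 12 bp
  48→54: 6 bp
  54→82: 28 bp
  82→97: 15 bp
  97→98: 1 bp
  98→104: 6 bp
  104→115: 11 bp
  115→117: 2 bp
  117→131: 14 bp
  131→137: 6 bp
  137→3 (wrap): 139-137+3 = 5 bp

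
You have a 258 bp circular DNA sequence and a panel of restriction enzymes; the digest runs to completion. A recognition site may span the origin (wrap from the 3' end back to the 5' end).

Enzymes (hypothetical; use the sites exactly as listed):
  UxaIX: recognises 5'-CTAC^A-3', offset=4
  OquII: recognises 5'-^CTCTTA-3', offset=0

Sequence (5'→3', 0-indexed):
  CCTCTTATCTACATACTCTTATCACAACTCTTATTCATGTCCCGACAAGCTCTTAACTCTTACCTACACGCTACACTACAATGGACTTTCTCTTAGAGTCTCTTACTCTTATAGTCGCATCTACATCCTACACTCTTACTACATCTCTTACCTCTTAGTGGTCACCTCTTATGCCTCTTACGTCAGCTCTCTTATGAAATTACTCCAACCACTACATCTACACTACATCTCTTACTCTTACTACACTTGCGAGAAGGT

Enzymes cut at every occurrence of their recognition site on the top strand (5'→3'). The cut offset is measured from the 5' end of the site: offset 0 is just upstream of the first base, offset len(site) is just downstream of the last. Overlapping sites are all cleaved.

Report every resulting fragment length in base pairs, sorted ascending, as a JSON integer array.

[1,2,2,3,5,5,6,6,6,7,7,7,7,9,10,10,10,10,11,11,12,14,14,15,19,22,27]

Per-enzyme occurrences:
  UxaIX CTACA/4: at [8, 63, 70, 75, 120, 127, 138, 211, 217, 222, 240] ⇒ [12, 67, 74, 79, 124, 131, 142, 215, 221, 226, 244]
  OquII CTCTTA/0: at [1, 15, 27, 49, 56, 89, 99, 105, 132, 144, 151, 165, 174, 188, 228, 234] ⇒ [1, 15, 27, 49, 56, 89, 99, 105, 132, 144, 151, 165, 174, 188, 228, 234]

Pooled cuts: [1, 12, 15, 27, 49, 56, 67, 74, 79, 89, 99, 105, 124, 131, 132, 142, 144, 151, 165, 174, 188, 215, 221, 226, 228, 234, 244]

Fragment lengths:
  1→12: 11 bp
  12→15: 3 bp
  15→27: 12 bp
  27→49: 22 bp
  49→56: 7 bp
  56→67: 11 bp
  67→74: 7 bp
  74→79: 5 bp
  79→89: 10 bp
  89→99: 10 bp
  99→105: 6 bp
  105→124: 19 bp
  124→131: 7 bp
  131→132: 1 bp
  132→142: 10 bp
  142→144: 2 bp
  144→151: 7 bp
  151→165: 14 bp
  165→174: 9 bp
  174→188: 14 bp
  188→215: 27 bp
  215→221: 6 bp
  221→226: 5 bp
  226→228: 2 bp
  228→234: 6 bp
  234→244: 10 bp
  244→1 (wrap): 258-244+1 = 15 bp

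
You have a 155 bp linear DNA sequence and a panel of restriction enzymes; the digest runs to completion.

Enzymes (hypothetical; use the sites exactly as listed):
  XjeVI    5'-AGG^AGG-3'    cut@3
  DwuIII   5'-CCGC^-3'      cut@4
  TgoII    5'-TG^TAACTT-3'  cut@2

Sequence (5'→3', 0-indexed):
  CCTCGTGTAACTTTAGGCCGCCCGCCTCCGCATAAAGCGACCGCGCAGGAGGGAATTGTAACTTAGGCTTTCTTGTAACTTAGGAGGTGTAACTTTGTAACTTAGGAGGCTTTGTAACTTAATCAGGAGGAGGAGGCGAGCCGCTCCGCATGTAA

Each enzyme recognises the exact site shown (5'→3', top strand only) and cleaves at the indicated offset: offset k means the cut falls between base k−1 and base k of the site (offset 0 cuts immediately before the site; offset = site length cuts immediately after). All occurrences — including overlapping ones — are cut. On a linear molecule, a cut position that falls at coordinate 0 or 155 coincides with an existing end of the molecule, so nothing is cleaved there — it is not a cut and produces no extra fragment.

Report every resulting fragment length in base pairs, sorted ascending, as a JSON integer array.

Per-enzyme occurrences:
  XjeVI AGGAGG/3: at [46, 81, 103, 124, 127, 130] ⇒ [49, 84, 106, 127, 130, 133]
  DwuIII CCGC/4: at [17, 21, 27, 40, 140, 145] ⇒ [21, 25, 31, 44, 144, 149]
  TgoII TGTAACTT/2: at [5, 56, 73, 87, 95, 112] ⇒ [7, 58, 75, 89, 97, 114]

Pooled cuts: [7, 21, 25, 31, 44, 49, 58, 75, 84, 89, 97, 106, 114, 127, 130, 133, 144, 149]

Fragment lengths:
  [0,7): 7 bp
  [7,21): 14 bp
  [21,25): 4 bp
  [25,31): 6 bp
  [31,44): 13 bp
  [44,49): 5 bp
  [49,58): 9 bp
  [58,75): 17 bp
  [75,84): 9 bp
  [84,89): 5 bp
  [89,97): 8 bp
  [97,106): 9 bp
  [106,114): 8 bp
  [114,127): 13 bp
  [127,130): 3 bp
  [130,133): 3 bp
  [133,144): 11 bp
  [144,149): 5 bp
  [149,155): 6 bp

[3,3,4,5,5,5,6,6,7,8,8,9,9,9,11,13,13,14,17]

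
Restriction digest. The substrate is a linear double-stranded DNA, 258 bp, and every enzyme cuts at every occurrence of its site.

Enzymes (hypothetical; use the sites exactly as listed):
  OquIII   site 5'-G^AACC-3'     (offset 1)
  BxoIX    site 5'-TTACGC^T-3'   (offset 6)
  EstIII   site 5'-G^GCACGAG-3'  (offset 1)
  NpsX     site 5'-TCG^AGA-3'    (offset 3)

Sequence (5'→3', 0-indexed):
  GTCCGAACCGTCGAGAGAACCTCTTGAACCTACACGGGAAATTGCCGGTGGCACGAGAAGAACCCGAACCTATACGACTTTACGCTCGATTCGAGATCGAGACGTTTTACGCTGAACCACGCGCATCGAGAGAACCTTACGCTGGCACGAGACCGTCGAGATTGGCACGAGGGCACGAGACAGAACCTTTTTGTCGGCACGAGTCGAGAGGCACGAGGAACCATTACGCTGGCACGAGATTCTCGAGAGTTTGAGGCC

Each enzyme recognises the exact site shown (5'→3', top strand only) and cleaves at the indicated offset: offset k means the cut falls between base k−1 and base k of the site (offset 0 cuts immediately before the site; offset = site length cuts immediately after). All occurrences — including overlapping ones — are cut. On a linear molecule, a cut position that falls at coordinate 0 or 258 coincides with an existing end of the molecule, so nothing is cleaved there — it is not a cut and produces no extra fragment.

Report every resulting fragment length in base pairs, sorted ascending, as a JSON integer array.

[2,2,2,4,4,4,5,6,6,6,8,8,8,8,9,10,10,10,11,11,13,13,13,14,14,14,19,24]

Per-enzyme occurrences:
  OquIII (GAACC, off=1): starts [4, 16, 25, 59, 65, 113, 131, 182, 217] → cuts [5, 17, 26, 60, 66, 114, 132, 183, 218]
  BxoIX (TTACGCT, off=6): starts [79, 106, 136, 223] → cuts [85, 112, 142, 229]
  EstIII (GGCACGAG, off=1): starts [49, 143, 163, 171, 195, 209, 230] → cuts [50, 144, 164, 172, 196, 210, 231]
  NpsX (TCGAGA, off=3): starts [10, 90, 96, 125, 155, 203, 242] → cuts [13, 93, 99, 128, 158, 206, 245]

All cut coordinates (distinct, sorted): [5, 13, 17, 26, 50, 60, 66, 85, 93, 99, 112, 114, 128, 132, 142, 144, 158, 164, 172, 183, 196, 206, 210, 218, 229, 231, 245]

Fragment lengths:
  [0,5): 5 bp
  [5,13): 8 bp
  [13,17): 4 bp
  [17,26): 9 bp
  [26,50): 24 bp
  [50,60): 10 bp
  [60,66): 6 bp
  [66,85): 19 bp
  [85,93): 8 bp
  [93,99): 6 bp
  [99,112): 13 bp
  [112,114): 2 bp
  [114,128): 14 bp
  [128,132): 4 bp
  [132,142): 10 bp
  [142,144): 2 bp
  [144,158): 14 bp
  [158,164): 6 bp
  [164,172): 8 bp
  [172,183): 11 bp
  [183,196): 13 bp
  [196,206): 10 bp
  [206,210): 4 bp
  [210,218): 8 bp
  [218,229): 11 bp
  [229,231): 2 bp
  [231,245): 14 bp
  [245,258): 13 bp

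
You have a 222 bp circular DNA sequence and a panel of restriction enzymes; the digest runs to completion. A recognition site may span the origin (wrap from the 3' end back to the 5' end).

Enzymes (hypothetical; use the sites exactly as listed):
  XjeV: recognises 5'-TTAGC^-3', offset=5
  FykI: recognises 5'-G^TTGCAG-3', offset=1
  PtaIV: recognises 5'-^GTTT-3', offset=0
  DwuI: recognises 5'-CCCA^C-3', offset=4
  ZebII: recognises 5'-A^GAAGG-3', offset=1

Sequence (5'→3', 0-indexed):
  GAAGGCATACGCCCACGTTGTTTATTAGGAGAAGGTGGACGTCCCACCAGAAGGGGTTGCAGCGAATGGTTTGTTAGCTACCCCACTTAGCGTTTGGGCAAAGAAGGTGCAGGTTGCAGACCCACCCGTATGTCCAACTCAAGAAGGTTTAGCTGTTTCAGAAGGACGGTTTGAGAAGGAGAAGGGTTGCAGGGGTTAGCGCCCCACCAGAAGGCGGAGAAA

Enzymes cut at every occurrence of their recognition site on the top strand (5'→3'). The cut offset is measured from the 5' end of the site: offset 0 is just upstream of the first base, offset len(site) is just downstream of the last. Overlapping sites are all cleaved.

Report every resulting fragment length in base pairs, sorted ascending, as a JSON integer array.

Site scan:
  XjeV (TTAGC, off=5): starts [73, 86, 148, 195] → cuts [78, 91, 153, 200]
  FykI (GTTGCAG, off=1): starts [55, 112, 185] → cuts [56, 113, 186]
  PtaIV (GTTT, off=0): starts [19, 68, 91, 146, 154, 168] → cuts [19, 68, 91, 146, 154, 168]
  DwuI (CCCAC, off=4): starts [11, 42, 81, 120, 202] → cuts [15, 46, 85, 124, 206]
  ZebII (AGAAGG, off=1): starts [29, 48, 101, 141, 159, 173, 179, 208, 221] → cuts [0, 30, 49, 102, 142, 160, 174, 180, 209]

Pooled cuts: [0, 15, 19, 30, 46, 49, 56, 68, 78, 85, 91, 102, 113, 124, 142, 146, 153, 154, 160, 168, 174, 180, 186, 200, 206, 209]

Fragments:
  0→15: 15 bp
  15→19: 4 bp
  19→30: 11 bp
  30→46: 16 bp
  46→49: 3 bp
  49→56: 7 bp
  56→68: 12 bp
  68→78: 10 bp
  78→85: 7 bp
  85→91: 6 bp
  91→102: 11 bp
  102→113: 11 bp
  113→124: 11 bp
  124→142: 18 bp
  142→146: 4 bp
  146→153: 7 bp
  153→154: 1 bp
  154→160: 6 bp
  160→168: 8 bp
  168→174: 6 bp
  174→180: 6 bp
  180→186: 6 bp
  186→200: 14 bp
  200→206: 6 bp
  206→209: 3 bp
  209→0 (wrap): 222-209+0 = 13 bp

[1,3,3,4,4,6,6,6,6,6,6,7,7,7,8,10,11,11,11,11,12,13,14,15,16,18]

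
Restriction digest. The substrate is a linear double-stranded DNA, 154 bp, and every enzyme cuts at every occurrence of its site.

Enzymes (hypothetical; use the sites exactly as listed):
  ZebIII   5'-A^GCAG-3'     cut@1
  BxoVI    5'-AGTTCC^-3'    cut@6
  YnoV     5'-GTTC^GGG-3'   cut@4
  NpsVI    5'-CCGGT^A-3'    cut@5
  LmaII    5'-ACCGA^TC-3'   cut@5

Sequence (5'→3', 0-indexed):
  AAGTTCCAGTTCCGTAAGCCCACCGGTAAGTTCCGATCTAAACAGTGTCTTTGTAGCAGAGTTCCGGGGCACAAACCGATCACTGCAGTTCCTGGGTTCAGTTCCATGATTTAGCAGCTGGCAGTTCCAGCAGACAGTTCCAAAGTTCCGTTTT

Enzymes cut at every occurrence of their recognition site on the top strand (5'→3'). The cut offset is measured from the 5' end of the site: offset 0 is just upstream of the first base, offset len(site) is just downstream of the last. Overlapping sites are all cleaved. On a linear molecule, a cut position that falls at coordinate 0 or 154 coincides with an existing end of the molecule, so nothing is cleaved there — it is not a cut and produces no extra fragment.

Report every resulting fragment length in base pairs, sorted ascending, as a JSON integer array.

[1,5,6,7,7,8,8,10,12,13,13,14,14,15,21]

Per-enzyme occurrences:
  ZebIII (AGCAG, off=1): starts [54, 112, 128] → cuts [55, 113, 129]
  BxoVI (AGTTCC, off=6): starts [1, 7, 28, 59, 86, 99, 122, 135, 143] → cuts [7, 13, 34, 65, 92, 105, 128, 141, 149]
  YnoV (GTTCGGG, off=4): no sites
  NpsVI (CCGGTA, off=5): starts [22] → cuts [27]
  LmaII (ACCGATC, off=5): starts [74] → cuts [79]

Pooled cuts: [7, 13, 27, 34, 55, 65, 79, 92, 105, 113, 128, 129, 141, 149]

Fragment lengths:
  [0,7): 7 bp
  [7,13): 6 bp
  [13,27): 14 bp
  [27,34): 7 bp
  [34,55): 21 bp
  [55,65): 10 bp
  [65,79): 14 bp
  [79,92): 13 bp
  [92,105): 13 bp
  [105,113): 8 bp
  [113,128): 15 bp
  [128,129): 1 bp
  [129,141): 12 bp
  [141,149): 8 bp
  [149,154): 5 bp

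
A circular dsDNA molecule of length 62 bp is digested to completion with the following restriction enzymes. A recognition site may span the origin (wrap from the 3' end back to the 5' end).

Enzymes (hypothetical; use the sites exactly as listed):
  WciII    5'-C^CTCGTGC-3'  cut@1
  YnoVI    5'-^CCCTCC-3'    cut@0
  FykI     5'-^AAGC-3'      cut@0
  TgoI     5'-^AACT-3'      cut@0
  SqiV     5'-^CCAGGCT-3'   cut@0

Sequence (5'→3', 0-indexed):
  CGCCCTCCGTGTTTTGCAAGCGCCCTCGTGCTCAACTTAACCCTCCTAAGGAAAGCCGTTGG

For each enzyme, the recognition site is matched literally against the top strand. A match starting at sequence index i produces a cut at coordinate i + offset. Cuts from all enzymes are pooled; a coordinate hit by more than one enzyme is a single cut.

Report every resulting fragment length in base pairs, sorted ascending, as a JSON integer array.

Per-enzyme occurrences:
  WciII CCTCGTGC/1: at [23] ⇒ [24]
  YnoVI CCCTCC/0: at [2, 40] ⇒ [2, 40]
  FykI AAGC/0: at [17, 52] ⇒ [17, 52]
  TgoI AACT/0: at [33] ⇒ [33]
  SqiV (CCAGGCT, off=0): no sites

All cut coordinates (distinct, sorted): [2, 17, 24, 33, 40, 52]

Fragment lengths:
  2→17: 15 bp
  17→24: 7 bp
  24→33: 9 bp
  33→40: 7 bp
  40→52: 12 bp
  52→2 (wrap): 62-52+2 = 12 bp

[7,7,9,12,12,15]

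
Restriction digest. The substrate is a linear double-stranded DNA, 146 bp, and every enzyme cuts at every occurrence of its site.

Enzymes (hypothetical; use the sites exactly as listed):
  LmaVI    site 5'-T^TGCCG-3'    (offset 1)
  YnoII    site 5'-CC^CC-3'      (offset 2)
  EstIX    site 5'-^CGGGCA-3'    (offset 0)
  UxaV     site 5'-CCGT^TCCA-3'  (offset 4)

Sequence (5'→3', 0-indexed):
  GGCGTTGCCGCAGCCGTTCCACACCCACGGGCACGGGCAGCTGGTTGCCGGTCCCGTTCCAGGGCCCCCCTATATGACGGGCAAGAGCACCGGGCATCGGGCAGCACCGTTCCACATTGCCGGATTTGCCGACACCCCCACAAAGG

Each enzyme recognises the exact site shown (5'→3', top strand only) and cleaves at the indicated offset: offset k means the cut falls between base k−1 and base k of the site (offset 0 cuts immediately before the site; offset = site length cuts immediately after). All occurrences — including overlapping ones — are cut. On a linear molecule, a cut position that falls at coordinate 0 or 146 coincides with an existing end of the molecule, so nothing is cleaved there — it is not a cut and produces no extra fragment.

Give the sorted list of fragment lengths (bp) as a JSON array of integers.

Scan for sites:
  LmaVI (TTGCCG, off=1): starts [4, 44, 116, 125] → cuts [5, 45, 117, 126]
  YnoII (CCCC, off=2): starts [64, 65, 66, 134, 135] → cuts [66, 67, 68, 136, 137]
  EstIX (CGGGCA, off=0): starts [27, 33, 77, 90, 97] → cuts [27, 33, 77, 90, 97]
  UxaV (CCGTTCCA, off=4): starts [13, 53, 106] → cuts [17, 57, 110]

Pooled cuts: [5, 17, 27, 33, 45, 57, 66, 67, 68, 77, 90, 97, 110, 117, 126, 136, 137]

Fragments:
  [0,5): 5 bp
  [5,17): 12 bp
  [17,27): 10 bp
  [27,33): 6 bp
  [33,45): 12 bp
  [45,57): 12 bp
  [57,66): 9 bp
  [66,67): 1 bp
  [67,68): 1 bp
  [68,77): 9 bp
  [77,90): 13 bp
  [90,97): 7 bp
  [97,110): 13 bp
  [110,117): 7 bp
  [117,126): 9 bp
  [126,136): 10 bp
  [136,137): 1 bp
  [137,146): 9 bp

[1,1,1,5,6,7,7,9,9,9,9,10,10,12,12,12,13,13]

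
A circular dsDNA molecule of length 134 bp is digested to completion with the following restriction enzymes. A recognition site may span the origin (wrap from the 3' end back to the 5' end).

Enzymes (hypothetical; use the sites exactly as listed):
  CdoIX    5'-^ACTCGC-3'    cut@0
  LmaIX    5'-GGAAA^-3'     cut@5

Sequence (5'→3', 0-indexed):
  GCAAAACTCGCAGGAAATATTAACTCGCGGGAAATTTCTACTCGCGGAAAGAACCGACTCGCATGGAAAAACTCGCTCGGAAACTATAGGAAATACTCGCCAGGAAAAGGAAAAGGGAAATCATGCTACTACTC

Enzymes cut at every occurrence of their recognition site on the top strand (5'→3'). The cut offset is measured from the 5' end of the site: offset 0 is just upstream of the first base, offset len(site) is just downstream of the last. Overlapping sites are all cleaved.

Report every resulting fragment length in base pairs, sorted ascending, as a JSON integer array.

Site scan:
  CdoIX ACTCGC/0: at [5, 22, 39, 56, 70, 94, 130] ⇒ [5, 22, 39, 56, 70, 94, 130]
  LmaIX GGAAA/5: at [12, 29, 45, 64, 78, 88, 102, 108, 115] ⇒ [17, 34, 50, 69, 83, 93, 107, 113, 120]

Pooled cuts: [5, 17, 22, 34, 39, 50, 56, 69, 70, 83, 93, 94, 107, 113, 120, 130]

Fragments:
  5→17: 12 bp
  17→22: 5 bp
  22→34: 12 bp
  34→39: 5 bp
  39→50: 11 bp
  50→56: 6 bp
  56→69: 13 bp
  69→70: 1 bp
  70→83: 13 bp
  83→93: 10 bp
  93→94: 1 bp
  94→107: 13 bp
  107→113: 6 bp
  113→120: 7 bp
  120→130: 10 bp
  130→5 (wrap): 134-130+5 = 9 bp

[1,1,5,5,6,6,7,9,10,10,11,12,12,13,13,13]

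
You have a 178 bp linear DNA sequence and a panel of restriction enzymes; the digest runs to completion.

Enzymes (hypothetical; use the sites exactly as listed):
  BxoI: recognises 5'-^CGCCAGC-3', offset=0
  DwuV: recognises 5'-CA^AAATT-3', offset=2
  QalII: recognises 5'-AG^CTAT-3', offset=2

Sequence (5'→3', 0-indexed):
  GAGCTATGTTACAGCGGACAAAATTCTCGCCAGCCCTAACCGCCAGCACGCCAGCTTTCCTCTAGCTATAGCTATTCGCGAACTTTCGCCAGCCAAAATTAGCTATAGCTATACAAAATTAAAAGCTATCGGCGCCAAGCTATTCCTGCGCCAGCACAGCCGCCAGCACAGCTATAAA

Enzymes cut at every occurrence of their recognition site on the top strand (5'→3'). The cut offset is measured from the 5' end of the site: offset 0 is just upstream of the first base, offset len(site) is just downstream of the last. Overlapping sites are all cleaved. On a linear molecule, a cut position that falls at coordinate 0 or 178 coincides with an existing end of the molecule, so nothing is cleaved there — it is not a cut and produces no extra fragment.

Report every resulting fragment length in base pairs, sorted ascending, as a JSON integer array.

[3,6,6,7,7,7,7,8,9,9,10,11,12,13,14,15,17,17]

Per-enzyme occurrences:
  BxoI (CGCCAGC, off=0): starts [27, 40, 48, 86, 148, 160] → cuts [27, 40, 48, 86, 148, 160]
  DwuV (CAAAATT, off=2): starts [18, 93, 113] → cuts [20, 95, 115]
  QalII (AGCTAT, off=2): starts [1, 63, 69, 100, 106, 123, 137, 169] → cuts [3, 65, 71, 102, 108, 125, 139, 171]

All cut coordinates (distinct, sorted): [3, 20, 27, 40, 48, 65, 71, 86, 95, 102, 108, 115, 125, 139, 148, 160, 171]

Fragments:
  [0,3): 3 bp
  [3,20): 17 bp
  [20,27): 7 bp
  [27,40): 13 bp
  [40,48): 8 bp
  [48,65): 17 bp
  [65,71): 6 bp
  [71,86): 15 bp
  [86,95): 9 bp
  [95,102): 7 bp
  [102,108): 6 bp
  [108,115): 7 bp
  [115,125): 10 bp
  [125,139): 14 bp
  [139,148): 9 bp
  [148,160): 12 bp
  [160,171): 11 bp
  [171,178): 7 bp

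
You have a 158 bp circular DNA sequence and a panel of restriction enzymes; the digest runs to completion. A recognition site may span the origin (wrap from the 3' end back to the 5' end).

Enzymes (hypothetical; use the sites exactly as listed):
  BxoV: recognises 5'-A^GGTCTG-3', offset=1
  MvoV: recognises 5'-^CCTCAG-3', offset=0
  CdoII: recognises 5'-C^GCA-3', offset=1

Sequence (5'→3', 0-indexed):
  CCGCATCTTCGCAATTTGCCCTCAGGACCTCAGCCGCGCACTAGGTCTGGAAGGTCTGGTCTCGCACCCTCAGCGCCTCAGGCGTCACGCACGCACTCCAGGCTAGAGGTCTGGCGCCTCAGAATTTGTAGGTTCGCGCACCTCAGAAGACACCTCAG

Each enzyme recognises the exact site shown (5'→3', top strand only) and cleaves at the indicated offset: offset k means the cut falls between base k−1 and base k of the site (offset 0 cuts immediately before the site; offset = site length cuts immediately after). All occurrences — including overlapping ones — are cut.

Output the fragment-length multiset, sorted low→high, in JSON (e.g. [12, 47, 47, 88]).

Scan for sites:
  BxoV (AGGTCTG, off=1): starts [42, 51, 106] → cuts [43, 52, 107]
  MvoV (CCTCAG, off=0): starts [19, 27, 67, 75, 116, 140, 152] → cuts [19, 27, 67, 75, 116, 140, 152]
  CdoII (CGCA, off=1): starts [1, 9, 36, 62, 87, 91, 136] → cuts [2, 10, 37, 63, 88, 92, 137]

All cut coordinates (distinct, sorted): [2, 10, 19, 27, 37, 43, 52, 63, 67, 75, 88, 92, 107, 116, 137, 140, 152]

Fragment lengths:
  2→10: 8 bp
  10→19: 9 bp
  19→27: 8 bp
  27→37: 10 bp
  37→43: 6 bp
  43→52: 9 bp
  52→63: 11 bp
  63→67: 4 bp
  67→75: 8 bp
  75→88: 13 bp
  88→92: 4 bp
  92→107: 15 bp
  107→116: 9 bp
  116→137: 21 bp
  137→140: 3 bp
  140→152: 12 bp
  152→2 (wrap): 158-152+2 = 8 bp

[3,4,4,6,8,8,8,8,9,9,9,10,11,12,13,15,21]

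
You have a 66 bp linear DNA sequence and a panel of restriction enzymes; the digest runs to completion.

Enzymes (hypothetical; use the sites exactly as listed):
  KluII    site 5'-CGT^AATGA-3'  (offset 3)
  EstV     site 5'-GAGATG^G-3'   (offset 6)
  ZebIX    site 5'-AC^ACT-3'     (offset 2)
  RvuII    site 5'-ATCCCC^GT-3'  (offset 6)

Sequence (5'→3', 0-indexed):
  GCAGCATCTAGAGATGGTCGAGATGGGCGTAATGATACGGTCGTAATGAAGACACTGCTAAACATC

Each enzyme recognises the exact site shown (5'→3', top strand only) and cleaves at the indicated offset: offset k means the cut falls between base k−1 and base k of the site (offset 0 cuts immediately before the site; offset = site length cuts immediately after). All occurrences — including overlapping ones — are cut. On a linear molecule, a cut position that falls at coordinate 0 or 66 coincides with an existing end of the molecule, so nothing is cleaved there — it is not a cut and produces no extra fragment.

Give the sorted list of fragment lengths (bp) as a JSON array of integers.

[5,9,9,13,14,16]

Scan for sites:
  KluII (CGTAATGA, off=3): starts [27, 41] → cuts [30, 44]
  EstV (GAGATGG, off=6): starts [10, 19] → cuts [16, 25]
  ZebIX (ACACT, off=2): starts [51] → cuts [53]
  RvuII (ATCCCCGT, off=6): no sites

Pooled cuts: [16, 25, 30, 44, 53]

Fragments:
  [0,16): 16 bp
  [16,25): 9 bp
  [25,30): 5 bp
  [30,44): 14 bp
  [44,53): 9 bp
  [53,66): 13 bp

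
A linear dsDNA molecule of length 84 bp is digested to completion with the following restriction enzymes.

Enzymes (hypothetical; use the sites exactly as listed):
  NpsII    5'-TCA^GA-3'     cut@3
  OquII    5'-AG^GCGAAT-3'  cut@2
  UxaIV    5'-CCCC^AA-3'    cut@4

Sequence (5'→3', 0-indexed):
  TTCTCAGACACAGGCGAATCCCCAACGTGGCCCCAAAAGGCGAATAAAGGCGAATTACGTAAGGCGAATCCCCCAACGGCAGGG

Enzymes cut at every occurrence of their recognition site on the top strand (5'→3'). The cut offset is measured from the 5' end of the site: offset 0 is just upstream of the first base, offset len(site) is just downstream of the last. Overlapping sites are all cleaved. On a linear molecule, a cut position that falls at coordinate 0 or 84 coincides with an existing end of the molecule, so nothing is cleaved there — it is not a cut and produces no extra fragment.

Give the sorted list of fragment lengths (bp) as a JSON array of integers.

[5,6,7,10,10,10,11,11,14]

Per-enzyme occurrences:
  NpsII TCAGA/3: at [3] ⇒ [6]
  OquII AGGCGAAT/2: at [11, 37, 47, 61] ⇒ [13, 39, 49, 63]
  UxaIV CCCCAA/4: at [19, 30, 70] ⇒ [23, 34, 74]

Pooled cuts: [6, 13, 23, 34, 39, 49, 63, 74]

Fragment lengths:
  [0,6): 6 bp
  [6,13): 7 bp
  [13,23): 10 bp
  [23,34): 11 bp
  [34,39): 5 bp
  [39,49): 10 bp
  [49,63): 14 bp
  [63,74): 11 bp
  [74,84): 10 bp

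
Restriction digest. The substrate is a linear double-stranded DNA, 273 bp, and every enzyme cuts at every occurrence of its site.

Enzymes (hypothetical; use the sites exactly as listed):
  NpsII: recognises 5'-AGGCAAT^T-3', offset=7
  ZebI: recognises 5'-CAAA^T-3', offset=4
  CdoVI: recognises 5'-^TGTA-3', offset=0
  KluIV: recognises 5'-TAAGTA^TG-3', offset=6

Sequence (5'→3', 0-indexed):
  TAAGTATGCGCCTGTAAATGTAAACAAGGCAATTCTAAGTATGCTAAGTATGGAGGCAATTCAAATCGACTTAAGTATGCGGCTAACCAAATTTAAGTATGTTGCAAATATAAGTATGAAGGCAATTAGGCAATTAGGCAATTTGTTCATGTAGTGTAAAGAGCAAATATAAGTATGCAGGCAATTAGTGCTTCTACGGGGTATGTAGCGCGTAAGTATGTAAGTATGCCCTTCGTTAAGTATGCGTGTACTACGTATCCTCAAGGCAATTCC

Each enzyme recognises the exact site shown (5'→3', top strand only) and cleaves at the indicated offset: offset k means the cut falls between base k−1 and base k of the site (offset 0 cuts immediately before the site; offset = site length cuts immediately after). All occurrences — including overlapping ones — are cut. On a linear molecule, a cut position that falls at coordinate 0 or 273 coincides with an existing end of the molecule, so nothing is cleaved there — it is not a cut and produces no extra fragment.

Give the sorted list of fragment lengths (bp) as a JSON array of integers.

Per-enzyme occurrences:
  NpsII AGGCAATT/7: at [26, 53, 119, 127, 135, 178, 263] ⇒ [33, 60, 126, 134, 142, 185, 270]
  ZebI CAAAT/4: at [61, 87, 104, 163] ⇒ [65, 91, 108, 167]
  CdoVI TGTA/0: at [12, 18, 149, 154, 203, 218, 246] ⇒ [12, 18, 149, 154, 203, 218, 246]
  KluIV TAAGTATG/6: at [0, 35, 44, 71, 93, 110, 169, 212, 220, 236] ⇒ [6, 41, 50, 77, 99, 116, 175, 218, 226, 242]

Pooled cuts: [6, 12, 18, 33, 41, 50, 60, 65, 77, 91, 99, 108, 116, 126, 134, 142, 149, 154, 167, 175, 185, 203, 218, 226, 242, 246, 270]

Fragment lengths:
  [0,6): 6 bp
  [6,12): 6 bp
  [12,18): 6 bp
  [18,33): 15 bp
  [33,41): 8 bp
  [41,50): 9 bp
  [50,60): 10 bp
  [60,65): 5 bp
  [65,77): 12 bp
  [77,91): 14 bp
  [91,99): 8 bp
  [99,108): 9 bp
  [108,116): 8 bp
  [116,126): 10 bp
  [126,134): 8 bp
  [134,142): 8 bp
  [142,149): 7 bp
  [149,154): 5 bp
  [154,167): 13 bp
  [167,175): 8 bp
  [175,185): 10 bp
  [185,203): 18 bp
  [203,218): 15 bp
  [218,226): 8 bp
  [226,242): 16 bp
  [242,246): 4 bp
  [246,270): 24 bp
  [270,273): 3 bp

[3,4,5,5,6,6,6,7,8,8,8,8,8,8,8,9,9,10,10,10,12,13,14,15,15,16,18,24]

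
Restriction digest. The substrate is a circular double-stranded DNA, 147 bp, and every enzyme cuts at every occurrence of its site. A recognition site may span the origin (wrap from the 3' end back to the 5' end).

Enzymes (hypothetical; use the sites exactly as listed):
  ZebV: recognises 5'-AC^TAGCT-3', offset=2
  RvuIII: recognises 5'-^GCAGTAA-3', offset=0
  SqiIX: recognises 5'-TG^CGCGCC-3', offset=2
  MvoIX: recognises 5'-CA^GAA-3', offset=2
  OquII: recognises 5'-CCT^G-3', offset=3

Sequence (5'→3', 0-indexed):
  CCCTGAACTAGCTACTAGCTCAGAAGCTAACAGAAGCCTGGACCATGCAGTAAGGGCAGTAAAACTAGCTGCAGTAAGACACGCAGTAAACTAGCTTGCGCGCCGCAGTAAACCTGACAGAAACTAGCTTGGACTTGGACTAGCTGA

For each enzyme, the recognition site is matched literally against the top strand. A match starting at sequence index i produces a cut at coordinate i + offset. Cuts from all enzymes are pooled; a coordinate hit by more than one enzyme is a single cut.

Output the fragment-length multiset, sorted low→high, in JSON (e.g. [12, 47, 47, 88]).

Site scan:
  ZebV (ACTAGCT, off=2): starts [6, 13, 63, 89, 122, 138] → cuts [8, 15, 65, 91, 124, 140]
  RvuIII (GCAGTAA, off=0): starts [46, 55, 70, 82, 104] → cuts [46, 55, 70, 82, 104]
  SqiIX (TGCGCGCC, off=2): starts [96] → cuts [98]
  MvoIX (CAGAA, off=2): starts [20, 30, 117] → cuts [22, 32, 119]
  OquII (CCTG, off=3): starts [1, 36, 112] → cuts [4, 39, 115]

All cut coordinates (distinct, sorted): [4, 8, 15, 22, 32, 39, 46, 55, 65, 70, 82, 91, 98, 104, 115, 119, 124, 140]

Fragments:
  4→8: 4 bp
  8→15: 7 bp
  15→22: 7 bp
  22→32: 10 bp
  32→39: 7 bp
  39→46: 7 bp
  46→55: 9 bp
  55→65: 10 bp
  65→70: 5 bp
  70→82: 12 bp
  82→91: 9 bp
  91→98: 7 bp
  98→104: 6 bp
  104→115: 11 bp
  115→119: 4 bp
  119→124: 5 bp
  124→140: 16 bp
  140→4 (wrap): 147-140+4 = 11 bp

[4,4,5,5,6,7,7,7,7,7,9,9,10,10,11,11,12,16]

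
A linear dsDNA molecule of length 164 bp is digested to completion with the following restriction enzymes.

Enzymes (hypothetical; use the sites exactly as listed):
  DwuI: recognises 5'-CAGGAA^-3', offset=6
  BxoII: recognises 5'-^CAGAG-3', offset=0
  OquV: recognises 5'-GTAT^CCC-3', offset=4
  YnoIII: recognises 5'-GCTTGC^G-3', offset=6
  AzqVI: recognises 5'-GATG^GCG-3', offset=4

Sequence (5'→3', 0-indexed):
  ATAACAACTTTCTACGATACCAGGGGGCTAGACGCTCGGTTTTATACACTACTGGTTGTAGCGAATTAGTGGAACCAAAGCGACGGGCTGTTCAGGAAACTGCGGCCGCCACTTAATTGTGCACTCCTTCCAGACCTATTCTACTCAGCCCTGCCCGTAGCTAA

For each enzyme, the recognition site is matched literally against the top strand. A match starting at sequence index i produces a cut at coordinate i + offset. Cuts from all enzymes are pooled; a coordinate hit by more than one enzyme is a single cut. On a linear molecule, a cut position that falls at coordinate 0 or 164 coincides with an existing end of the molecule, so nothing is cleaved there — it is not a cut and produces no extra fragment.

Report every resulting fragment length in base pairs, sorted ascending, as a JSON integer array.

[66,98]

Per-enzyme occurrences:
  DwuI (CAGGAA, off=6): starts [92] → cuts [98]
  BxoII (CAGAG, off=0): no sites
  OquV (GTATCCC, off=4): no sites
  YnoIII (GCTTGCG, off=6): no sites
  AzqVI (GATGGCG, off=4): no sites

All cut coordinates (distinct, sorted): [98]

Fragments:
  [0,98): 98 bp
  [98,164): 66 bp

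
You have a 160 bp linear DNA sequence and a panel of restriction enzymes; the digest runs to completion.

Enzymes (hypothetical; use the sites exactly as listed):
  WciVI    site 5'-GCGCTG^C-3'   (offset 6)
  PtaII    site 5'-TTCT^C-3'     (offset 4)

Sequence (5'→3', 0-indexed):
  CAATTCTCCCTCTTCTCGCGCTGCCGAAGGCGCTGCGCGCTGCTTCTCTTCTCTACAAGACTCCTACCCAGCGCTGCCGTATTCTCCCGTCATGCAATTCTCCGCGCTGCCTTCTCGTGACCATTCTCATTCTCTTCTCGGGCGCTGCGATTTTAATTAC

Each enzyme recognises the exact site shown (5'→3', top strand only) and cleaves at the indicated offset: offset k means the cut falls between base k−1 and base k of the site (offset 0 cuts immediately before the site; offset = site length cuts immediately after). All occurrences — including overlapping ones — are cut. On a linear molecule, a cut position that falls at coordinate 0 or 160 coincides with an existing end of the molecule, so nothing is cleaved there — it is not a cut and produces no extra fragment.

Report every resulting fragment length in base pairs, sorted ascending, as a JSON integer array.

Scan for sites:
  WciVI (GCGCTGC, off=6): starts [17, 29, 36, 70, 103, 141] → cuts [23, 35, 42, 76, 109, 147]
  PtaII (TTCTC, off=4): starts [3, 12, 43, 48, 81, 97, 111, 123, 129, 134] → cuts [7, 16, 47, 52, 85, 101, 115, 127, 133, 138]

All cut coordinates (distinct, sorted): [7, 16, 23, 35, 42, 47, 52, 76, 85, 101, 109, 115, 127, 133, 138, 147]

Fragment lengths:
  [0,7): 7 bp
  [7,16): 9 bp
  [16,23): 7 bp
  [23,35): 12 bp
  [35,42): 7 bp
  [42,47): 5 bp
  [47,52): 5 bp
  [52,76): 24 bp
  [76,85): 9 bp
  [85,101): 16 bp
  [101,109): 8 bp
  [109,115): 6 bp
  [115,127): 12 bp
  [127,133): 6 bp
  [133,138): 5 bp
  [138,147): 9 bp
  [147,160): 13 bp

[5,5,5,6,6,7,7,7,8,9,9,9,12,12,13,16,24]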